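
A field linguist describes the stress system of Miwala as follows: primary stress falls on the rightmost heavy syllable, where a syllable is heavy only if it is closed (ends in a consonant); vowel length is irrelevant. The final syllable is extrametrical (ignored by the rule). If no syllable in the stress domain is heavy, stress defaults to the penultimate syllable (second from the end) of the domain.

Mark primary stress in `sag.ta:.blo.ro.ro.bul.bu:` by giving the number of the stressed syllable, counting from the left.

6

The final syllable (7, bu:) is extrametrical; the stress domain is syllables 1–6.
Weights: 1 sag H, 2 ta: L, 3 blo L, 4 ro L, 5 ro L, 6 bul H.
Heavy syllables in the domain: 1, 6. The rightmost is syllable 6 (bul).
Primary stress: syllable 6 → sag.ta:.blo.ro.ro.ˈbul.bu:.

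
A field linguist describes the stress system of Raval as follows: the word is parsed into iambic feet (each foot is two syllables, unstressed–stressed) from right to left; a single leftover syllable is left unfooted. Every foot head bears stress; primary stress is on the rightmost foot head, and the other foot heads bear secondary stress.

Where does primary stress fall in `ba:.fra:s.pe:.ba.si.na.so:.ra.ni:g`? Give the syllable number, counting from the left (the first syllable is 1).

Parse right to left into iambic (σˈσ) feet: ba: (fra:s.ˈpe:) (ba.ˈsi) (na.ˈso:) (ra.ˈni:g). Syllable 1 is left unfooted.
Foot heads (stressed positions): 3, 5, 7, 9.
End Rule Rightmost: primary stress on the rightmost head = syllable 9.
Primary stress: syllable 9 → ba:.fra:s.pe:.ba.si.na.so:.ra.ˈni:g.

9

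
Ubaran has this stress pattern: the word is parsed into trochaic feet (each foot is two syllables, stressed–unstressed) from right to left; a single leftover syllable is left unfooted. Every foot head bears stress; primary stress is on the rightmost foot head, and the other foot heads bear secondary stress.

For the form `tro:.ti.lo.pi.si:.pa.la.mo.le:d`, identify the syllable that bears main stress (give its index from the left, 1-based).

Parse right to left into trochaic (ˈσσ) feet: tro: (ˈti.lo) (ˈpi.si:) (ˈpa.la) (ˈmo.le:d). Syllable 1 is left unfooted.
Foot heads (stressed positions): 2, 4, 6, 8.
End Rule Rightmost: primary stress on the rightmost head = syllable 8.
Primary stress: syllable 8 → tro:.ti.lo.pi.si:.pa.la.ˈmo.le:d.

8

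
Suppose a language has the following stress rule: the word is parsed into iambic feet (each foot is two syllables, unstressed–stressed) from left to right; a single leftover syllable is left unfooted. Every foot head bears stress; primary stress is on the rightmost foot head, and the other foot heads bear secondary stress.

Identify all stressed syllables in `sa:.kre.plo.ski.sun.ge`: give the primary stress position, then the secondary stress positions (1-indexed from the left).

primary 6, secondary 2, 4

Parse left to right into iambic (σˈσ) feet: (sa:.ˈkre) (plo.ˈski) (sun.ˈge).
Foot heads (stressed positions): 2, 4, 6.
End Rule Rightmost: primary stress on the rightmost head = syllable 6.
Secondary stress on 2, 4: sa:.ˌkre.plo.ˌski.sun.ˈge.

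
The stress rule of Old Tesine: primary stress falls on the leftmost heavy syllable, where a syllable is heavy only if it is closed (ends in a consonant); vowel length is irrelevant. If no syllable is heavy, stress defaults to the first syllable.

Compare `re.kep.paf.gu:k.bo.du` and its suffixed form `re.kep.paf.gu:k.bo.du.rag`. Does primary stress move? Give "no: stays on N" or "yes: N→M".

no: stays on 2

Base `re.kep.paf.gu:k.bo.du` (6 syllables):
  Weights: 1 re L, 2 kep H, 3 paf H, 4 gu:k H, 5 bo L, 6 du L.
  Heavy syllables in the domain: 2, 3, 4. The leftmost is syllable 2 (kep).
  → primary stress on syllable 2.
Suffixed `re.kep.paf.gu:k.bo.du.rag` (7 syllables):
  Weights: 1 re L, 2 kep H, 3 paf H, 4 gu:k H, 5 bo L, 6 du L, 7 rag H.
  Heavy syllables in the domain: 2, 3, 4, 7. The leftmost is syllable 2 (kep).
  → primary stress on syllable 2.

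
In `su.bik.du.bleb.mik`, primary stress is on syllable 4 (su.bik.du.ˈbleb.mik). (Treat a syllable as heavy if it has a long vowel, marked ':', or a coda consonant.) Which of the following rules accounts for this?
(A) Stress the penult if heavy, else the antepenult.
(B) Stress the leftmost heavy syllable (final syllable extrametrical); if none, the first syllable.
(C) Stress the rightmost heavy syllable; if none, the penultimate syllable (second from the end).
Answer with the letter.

Rule A → syllable 4 ✓.
Rule B → syllable 2 (observed: 4).
Rule C → syllable 5 (observed: 4).

A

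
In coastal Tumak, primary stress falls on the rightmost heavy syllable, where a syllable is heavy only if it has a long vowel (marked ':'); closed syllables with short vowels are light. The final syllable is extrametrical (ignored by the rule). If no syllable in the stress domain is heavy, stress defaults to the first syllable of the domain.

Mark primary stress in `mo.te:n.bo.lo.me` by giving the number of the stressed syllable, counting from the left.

2

The final syllable (5, me) is extrametrical; the stress domain is syllables 1–4.
Weights: 1 mo L, 2 te:n H, 3 bo L, 4 lo L.
Heavy syllables in the domain: 2. The rightmost is syllable 2 (te:n).
Primary stress: syllable 2 → mo.ˈte:n.bo.lo.me.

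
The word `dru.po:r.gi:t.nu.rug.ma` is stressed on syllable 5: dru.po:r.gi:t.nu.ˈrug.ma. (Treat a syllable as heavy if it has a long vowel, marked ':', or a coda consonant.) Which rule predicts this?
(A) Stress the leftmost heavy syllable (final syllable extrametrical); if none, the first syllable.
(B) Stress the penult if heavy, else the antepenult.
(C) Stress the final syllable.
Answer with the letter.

Rule A → syllable 2 (observed: 5).
Rule B → syllable 5 ✓.
Rule C → syllable 6 (observed: 5).

B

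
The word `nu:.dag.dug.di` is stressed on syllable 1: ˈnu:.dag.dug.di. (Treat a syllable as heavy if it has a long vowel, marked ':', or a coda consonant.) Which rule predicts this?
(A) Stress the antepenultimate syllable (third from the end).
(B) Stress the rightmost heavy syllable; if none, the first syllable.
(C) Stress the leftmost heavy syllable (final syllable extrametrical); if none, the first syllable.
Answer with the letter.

Rule A → syllable 2 (observed: 1).
Rule B → syllable 3 (observed: 1).
Rule C → syllable 1 ✓.

C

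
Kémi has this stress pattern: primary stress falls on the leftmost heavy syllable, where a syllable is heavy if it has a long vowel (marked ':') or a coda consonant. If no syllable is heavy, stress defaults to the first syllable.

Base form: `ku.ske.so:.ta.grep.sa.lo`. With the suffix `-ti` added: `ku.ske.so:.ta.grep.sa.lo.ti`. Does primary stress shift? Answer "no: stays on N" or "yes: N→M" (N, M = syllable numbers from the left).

no: stays on 3

Base `ku.ske.so:.ta.grep.sa.lo` (7 syllables):
  Weights: 1 ku L, 2 ske L, 3 so: H, 4 ta L, 5 grep H, 6 sa L, 7 lo L.
  Heavy syllables in the domain: 3, 5. The leftmost is syllable 3 (so:).
  → primary stress on syllable 3.
Suffixed `ku.ske.so:.ta.grep.sa.lo.ti` (8 syllables):
  Weights: 1 ku L, 2 ske L, 3 so: H, 4 ta L, 5 grep H, 6 sa L, 7 lo L, 8 ti L.
  Heavy syllables in the domain: 3, 5. The leftmost is syllable 3 (so:).
  → primary stress on syllable 3.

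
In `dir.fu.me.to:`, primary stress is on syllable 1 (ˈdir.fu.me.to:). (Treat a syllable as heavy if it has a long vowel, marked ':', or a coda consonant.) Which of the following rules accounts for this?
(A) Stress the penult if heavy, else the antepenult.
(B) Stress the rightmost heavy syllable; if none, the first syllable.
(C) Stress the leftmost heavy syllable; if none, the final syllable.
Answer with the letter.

C

Rule A → syllable 2 (observed: 1).
Rule B → syllable 4 (observed: 1).
Rule C → syllable 1 ✓.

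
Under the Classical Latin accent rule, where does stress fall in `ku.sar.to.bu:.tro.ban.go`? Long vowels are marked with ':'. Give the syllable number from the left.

6

Classical Latin: stress the penult if heavy (long vowel or closed), else the antepenult.
Weights: 5 tro L, 6 ban H, 7 go L.
The penult (syllable 6, ban) is heavy, so it takes stress.
Stress on syllable 6: ku.sar.to.bu:.tro.ˈban.go.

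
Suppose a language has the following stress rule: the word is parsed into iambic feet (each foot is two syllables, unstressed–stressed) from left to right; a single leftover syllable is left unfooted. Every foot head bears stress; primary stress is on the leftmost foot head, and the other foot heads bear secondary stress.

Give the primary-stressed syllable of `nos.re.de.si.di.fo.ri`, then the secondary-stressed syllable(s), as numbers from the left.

Parse left to right into iambic (σˈσ) feet: (nos.ˈre) (de.ˈsi) (di.ˈfo) ri. Syllable 7 is left unfooted.
Foot heads (stressed positions): 2, 4, 6.
End Rule Leftmost: primary stress on the leftmost head = syllable 2.
Secondary stress on 4, 6: nos.ˈre.de.ˌsi.di.ˌfo.ri.

primary 2, secondary 4, 6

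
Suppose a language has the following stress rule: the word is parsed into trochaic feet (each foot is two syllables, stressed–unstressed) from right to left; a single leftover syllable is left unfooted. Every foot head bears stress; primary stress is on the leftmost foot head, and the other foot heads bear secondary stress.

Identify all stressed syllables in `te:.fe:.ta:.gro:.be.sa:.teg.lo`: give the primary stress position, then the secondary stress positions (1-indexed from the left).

Parse right to left into trochaic (ˈσσ) feet: (ˈte:.fe:) (ˈta:.gro:) (ˈbe.sa:) (ˈteg.lo).
Foot heads (stressed positions): 1, 3, 5, 7.
End Rule Leftmost: primary stress on the leftmost head = syllable 1.
Secondary stress on 3, 5, 7: ˈte:.fe:.ˌta:.gro:.ˌbe.sa:.ˌteg.lo.

primary 1, secondary 3, 5, 7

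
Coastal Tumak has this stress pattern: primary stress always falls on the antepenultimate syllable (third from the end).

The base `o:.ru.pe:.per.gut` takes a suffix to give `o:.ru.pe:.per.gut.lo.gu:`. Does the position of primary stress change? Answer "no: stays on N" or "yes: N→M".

yes: 3→5

Base `o:.ru.pe:.per.gut` (5 syllables):
  The word has 5 syllables; the antepenultimate syllable (third from the end) is syllable 3 (pe:).
  → primary stress on syllable 3.
Suffixed `o:.ru.pe:.per.gut.lo.gu:` (7 syllables):
  The word has 7 syllables; the antepenultimate syllable (third from the end) is syllable 5 (gut).
  → primary stress on syllable 5.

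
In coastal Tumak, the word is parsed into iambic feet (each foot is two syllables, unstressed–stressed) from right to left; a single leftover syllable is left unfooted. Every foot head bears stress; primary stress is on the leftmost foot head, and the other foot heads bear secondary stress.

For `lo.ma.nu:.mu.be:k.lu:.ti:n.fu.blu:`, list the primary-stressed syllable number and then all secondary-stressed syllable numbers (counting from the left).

primary 3, secondary 5, 7, 9

Parse right to left into iambic (σˈσ) feet: lo (ma.ˈnu:) (mu.ˈbe:k) (lu:.ˈti:n) (fu.ˈblu:). Syllable 1 is left unfooted.
Foot heads (stressed positions): 3, 5, 7, 9.
End Rule Leftmost: primary stress on the leftmost head = syllable 3.
Secondary stress on 5, 7, 9: lo.ma.ˈnu:.mu.ˌbe:k.lu:.ˌti:n.fu.ˌblu:.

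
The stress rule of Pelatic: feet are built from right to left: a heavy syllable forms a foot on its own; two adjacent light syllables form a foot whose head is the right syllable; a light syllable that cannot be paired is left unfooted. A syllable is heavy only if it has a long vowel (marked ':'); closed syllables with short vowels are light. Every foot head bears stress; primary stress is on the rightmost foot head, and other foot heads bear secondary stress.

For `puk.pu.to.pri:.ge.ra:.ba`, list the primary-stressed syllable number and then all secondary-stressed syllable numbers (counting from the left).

Weights: 1 puk L, 2 pu L, 3 to L, 4 pri: H, 5 ge L, 6 ra: H, 7 ba L.
Parse right to left (heavy = foot alone; LL = one foot; stranded L unfooted): puk (pu.ˈto) (ˈpri:) ge (ˈra:) ba.
Foot heads: 3, 4, 6.
Primary stress on the rightmost head = syllable 6.
Secondary stress on 3, 4: puk.pu.ˌto.ˌpri:.ge.ˈra:.ba.

primary 6, secondary 3, 4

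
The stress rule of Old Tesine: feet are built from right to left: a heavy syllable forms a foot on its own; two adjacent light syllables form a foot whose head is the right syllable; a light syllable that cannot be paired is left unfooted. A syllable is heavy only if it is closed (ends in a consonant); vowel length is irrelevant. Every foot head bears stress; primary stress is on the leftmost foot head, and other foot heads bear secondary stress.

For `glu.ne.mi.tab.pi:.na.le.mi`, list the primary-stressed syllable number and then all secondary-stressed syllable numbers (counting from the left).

Weights: 1 glu L, 2 ne L, 3 mi L, 4 tab H, 5 pi: L, 6 na L, 7 le L, 8 mi L.
Parse right to left (heavy = foot alone; LL = one foot; stranded L unfooted): glu (ne.ˈmi) (ˈtab) (pi:.ˈna) (le.ˈmi).
Foot heads: 3, 4, 6, 8.
Primary stress on the leftmost head = syllable 3.
Secondary stress on 4, 6, 8: glu.ne.ˈmi.ˌtab.pi:.ˌna.le.ˌmi.

primary 3, secondary 4, 6, 8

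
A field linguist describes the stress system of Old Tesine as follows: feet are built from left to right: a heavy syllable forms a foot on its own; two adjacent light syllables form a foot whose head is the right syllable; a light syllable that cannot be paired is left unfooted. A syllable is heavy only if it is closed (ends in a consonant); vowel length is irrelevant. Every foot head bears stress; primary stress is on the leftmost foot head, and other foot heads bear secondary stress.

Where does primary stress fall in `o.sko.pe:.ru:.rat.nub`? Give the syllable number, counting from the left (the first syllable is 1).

2

Weights: 1 o L, 2 sko L, 3 pe: L, 4 ru: L, 5 rat H, 6 nub H.
Parse left to right (heavy = foot alone; LL = one foot; stranded L unfooted): (o.ˈsko) (pe:.ˈru:) (ˈrat) (ˈnub).
Foot heads: 2, 4, 5, 6.
Primary stress on the leftmost head = syllable 2.
Primary stress: syllable 2 → o.ˈsko.pe:.ru:.rat.nub.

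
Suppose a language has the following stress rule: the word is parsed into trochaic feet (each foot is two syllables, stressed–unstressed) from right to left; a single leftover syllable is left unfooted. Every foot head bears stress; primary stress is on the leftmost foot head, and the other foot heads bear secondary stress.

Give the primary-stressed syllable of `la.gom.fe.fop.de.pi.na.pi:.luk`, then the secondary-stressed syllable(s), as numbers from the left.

Parse right to left into trochaic (ˈσσ) feet: la (ˈgom.fe) (ˈfop.de) (ˈpi.na) (ˈpi:.luk). Syllable 1 is left unfooted.
Foot heads (stressed positions): 2, 4, 6, 8.
End Rule Leftmost: primary stress on the leftmost head = syllable 2.
Secondary stress on 4, 6, 8: la.ˈgom.fe.ˌfop.de.ˌpi.na.ˌpi:.luk.

primary 2, secondary 4, 6, 8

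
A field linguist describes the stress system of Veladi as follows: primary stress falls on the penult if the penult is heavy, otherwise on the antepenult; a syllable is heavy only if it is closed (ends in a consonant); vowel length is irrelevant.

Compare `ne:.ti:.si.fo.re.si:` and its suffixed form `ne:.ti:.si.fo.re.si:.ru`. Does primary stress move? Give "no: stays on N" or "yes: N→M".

yes: 4→5

Base `ne:.ti:.si.fo.re.si:` (6 syllables):
  Weights: 4 fo L, 5 re L, 6 si: L.
  The penult (syllable 5, re) is light, so stress falls on the antepenult (syllable 4, fo).
  → primary stress on syllable 4.
Suffixed `ne:.ti:.si.fo.re.si:.ru` (7 syllables):
  Weights: 5 re L, 6 si: L, 7 ru L.
  The penult (syllable 6, si:) is light, so stress falls on the antepenult (syllable 5, re).
  → primary stress on syllable 5.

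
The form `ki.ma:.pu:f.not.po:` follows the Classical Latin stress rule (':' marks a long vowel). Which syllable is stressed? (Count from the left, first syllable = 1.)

Classical Latin: stress the penult if heavy (long vowel or closed), else the antepenult.
Weights: 3 pu:f H, 4 not H, 5 po: H.
The penult (syllable 4, not) is heavy, so it takes stress.
Stress on syllable 4: ki.ma:.pu:f.ˈnot.po:.

4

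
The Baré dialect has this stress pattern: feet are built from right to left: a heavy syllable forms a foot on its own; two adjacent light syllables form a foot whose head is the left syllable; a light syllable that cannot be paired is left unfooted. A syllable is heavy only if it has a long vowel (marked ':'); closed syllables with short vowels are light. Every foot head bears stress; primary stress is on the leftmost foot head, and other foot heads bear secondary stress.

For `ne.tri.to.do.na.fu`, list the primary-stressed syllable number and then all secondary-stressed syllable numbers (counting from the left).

Weights: 1 ne L, 2 tri L, 3 to L, 4 do L, 5 na L, 6 fu L.
Parse right to left (heavy = foot alone; LL = one foot; stranded L unfooted): (ˈne.tri) (ˈto.do) (ˈna.fu).
Foot heads: 1, 3, 5.
Primary stress on the leftmost head = syllable 1.
Secondary stress on 3, 5: ˈne.tri.ˌto.do.ˌna.fu.

primary 1, secondary 3, 5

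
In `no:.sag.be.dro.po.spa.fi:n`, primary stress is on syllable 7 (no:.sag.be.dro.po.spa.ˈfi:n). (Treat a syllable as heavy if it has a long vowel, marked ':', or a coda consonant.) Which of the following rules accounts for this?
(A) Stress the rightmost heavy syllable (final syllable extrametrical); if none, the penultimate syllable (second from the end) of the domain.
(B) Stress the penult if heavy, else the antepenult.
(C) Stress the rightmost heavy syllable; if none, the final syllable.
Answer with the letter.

C

Rule A → syllable 2 (observed: 7).
Rule B → syllable 5 (observed: 7).
Rule C → syllable 7 ✓.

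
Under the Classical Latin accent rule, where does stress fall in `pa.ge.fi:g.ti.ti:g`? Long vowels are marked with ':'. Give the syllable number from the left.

3

Classical Latin: stress the penult if heavy (long vowel or closed), else the antepenult.
Weights: 3 fi:g H, 4 ti L, 5 ti:g H.
The penult (syllable 4, ti) is light, so stress falls on the antepenult (syllable 3, fi:g).
Stress on syllable 3: pa.ge.ˈfi:g.ti.ti:g.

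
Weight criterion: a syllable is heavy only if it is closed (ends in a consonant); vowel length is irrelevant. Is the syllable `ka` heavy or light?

light

`ka`: short vowel, open (no coda). Open (no coda) → light.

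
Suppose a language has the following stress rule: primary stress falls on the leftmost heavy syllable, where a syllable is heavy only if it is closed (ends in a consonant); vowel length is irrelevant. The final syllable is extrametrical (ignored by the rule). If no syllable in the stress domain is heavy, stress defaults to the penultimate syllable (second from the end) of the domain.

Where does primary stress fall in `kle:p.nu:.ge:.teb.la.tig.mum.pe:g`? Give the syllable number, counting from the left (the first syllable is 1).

The final syllable (8, pe:g) is extrametrical; the stress domain is syllables 1–7.
Weights: 1 kle:p H, 2 nu: L, 3 ge: L, 4 teb H, 5 la L, 6 tig H, 7 mum H.
Heavy syllables in the domain: 1, 4, 6, 7. The leftmost is syllable 1 (kle:p).
Primary stress: syllable 1 → ˈkle:p.nu:.ge:.teb.la.tig.mum.pe:g.

1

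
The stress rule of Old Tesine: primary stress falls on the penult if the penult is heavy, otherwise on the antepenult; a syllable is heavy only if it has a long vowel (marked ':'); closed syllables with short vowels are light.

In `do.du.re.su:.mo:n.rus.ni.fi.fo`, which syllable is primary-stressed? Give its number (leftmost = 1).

Weights: 7 ni L, 8 fi L, 9 fo L.
The penult (syllable 8, fi) is light, so stress falls on the antepenult (syllable 7, ni).
Primary stress: syllable 7 → do.du.re.su:.mo:n.rus.ˈni.fi.fo.

7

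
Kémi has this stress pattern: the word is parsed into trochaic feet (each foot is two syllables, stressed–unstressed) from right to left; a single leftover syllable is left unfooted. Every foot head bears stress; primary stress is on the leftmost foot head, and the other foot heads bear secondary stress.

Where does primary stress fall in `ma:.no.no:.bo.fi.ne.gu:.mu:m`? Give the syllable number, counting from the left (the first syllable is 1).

Parse right to left into trochaic (ˈσσ) feet: (ˈma:.no) (ˈno:.bo) (ˈfi.ne) (ˈgu:.mu:m).
Foot heads (stressed positions): 1, 3, 5, 7.
End Rule Leftmost: primary stress on the leftmost head = syllable 1.
Primary stress: syllable 1 → ˈma:.no.no:.bo.fi.ne.gu:.mu:m.

1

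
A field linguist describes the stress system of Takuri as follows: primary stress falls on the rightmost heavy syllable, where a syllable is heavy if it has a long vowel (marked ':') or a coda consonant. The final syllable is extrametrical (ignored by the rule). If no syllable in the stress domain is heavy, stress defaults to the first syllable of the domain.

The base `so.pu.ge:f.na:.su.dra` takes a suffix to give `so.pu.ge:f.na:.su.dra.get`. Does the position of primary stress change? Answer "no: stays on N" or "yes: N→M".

Base `so.pu.ge:f.na:.su.dra` (6 syllables):
  The final syllable (6, dra) is extrametrical; the stress domain is syllables 1–5.
  Weights: 1 so L, 2 pu L, 3 ge:f H, 4 na: H, 5 su L.
  Heavy syllables in the domain: 3, 4. The rightmost is syllable 4 (na:).
  → primary stress on syllable 4.
Suffixed `so.pu.ge:f.na:.su.dra.get` (7 syllables):
  The final syllable (7, get) is extrametrical; the stress domain is syllables 1–6.
  Weights: 1 so L, 2 pu L, 3 ge:f H, 4 na: H, 5 su L, 6 dra L.
  Heavy syllables in the domain: 3, 4. The rightmost is syllable 4 (na:).
  → primary stress on syllable 4.

no: stays on 4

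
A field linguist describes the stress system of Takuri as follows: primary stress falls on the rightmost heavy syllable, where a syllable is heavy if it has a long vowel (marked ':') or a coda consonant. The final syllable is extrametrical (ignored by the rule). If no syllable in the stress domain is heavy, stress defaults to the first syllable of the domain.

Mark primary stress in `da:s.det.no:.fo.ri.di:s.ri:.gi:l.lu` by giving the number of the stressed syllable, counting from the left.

8

The final syllable (9, lu) is extrametrical; the stress domain is syllables 1–8.
Weights: 1 da:s H, 2 det H, 3 no: H, 4 fo L, 5 ri L, 6 di:s H, 7 ri: H, 8 gi:l H.
Heavy syllables in the domain: 1, 2, 3, 6, 7, 8. The rightmost is syllable 8 (gi:l).
Primary stress: syllable 8 → da:s.det.no:.fo.ri.di:s.ri:.ˈgi:l.lu.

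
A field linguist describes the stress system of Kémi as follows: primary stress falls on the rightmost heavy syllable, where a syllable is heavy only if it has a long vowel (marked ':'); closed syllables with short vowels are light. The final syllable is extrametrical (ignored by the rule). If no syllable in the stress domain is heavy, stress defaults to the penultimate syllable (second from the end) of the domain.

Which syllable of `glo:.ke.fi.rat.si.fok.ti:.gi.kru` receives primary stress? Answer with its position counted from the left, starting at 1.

The final syllable (9, kru) is extrametrical; the stress domain is syllables 1–8.
Weights: 1 glo: H, 2 ke L, 3 fi L, 4 rat L, 5 si L, 6 fok L, 7 ti: H, 8 gi L.
Heavy syllables in the domain: 1, 7. The rightmost is syllable 7 (ti:).
Primary stress: syllable 7 → glo:.ke.fi.rat.si.fok.ˈti:.gi.kru.

7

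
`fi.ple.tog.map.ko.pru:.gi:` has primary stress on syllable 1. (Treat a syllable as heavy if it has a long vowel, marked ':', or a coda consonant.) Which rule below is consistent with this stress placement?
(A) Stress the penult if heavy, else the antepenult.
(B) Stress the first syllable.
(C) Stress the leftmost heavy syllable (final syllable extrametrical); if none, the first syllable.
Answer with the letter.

B

Rule A → syllable 6 (observed: 1).
Rule B → syllable 1 ✓.
Rule C → syllable 3 (observed: 1).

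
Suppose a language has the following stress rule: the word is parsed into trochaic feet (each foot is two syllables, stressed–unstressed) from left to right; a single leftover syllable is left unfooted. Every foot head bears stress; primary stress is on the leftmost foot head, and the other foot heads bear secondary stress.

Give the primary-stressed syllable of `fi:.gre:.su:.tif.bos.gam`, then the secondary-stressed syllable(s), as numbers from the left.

Parse left to right into trochaic (ˈσσ) feet: (ˈfi:.gre:) (ˈsu:.tif) (ˈbos.gam).
Foot heads (stressed positions): 1, 3, 5.
End Rule Leftmost: primary stress on the leftmost head = syllable 1.
Secondary stress on 3, 5: ˈfi:.gre:.ˌsu:.tif.ˌbos.gam.

primary 1, secondary 3, 5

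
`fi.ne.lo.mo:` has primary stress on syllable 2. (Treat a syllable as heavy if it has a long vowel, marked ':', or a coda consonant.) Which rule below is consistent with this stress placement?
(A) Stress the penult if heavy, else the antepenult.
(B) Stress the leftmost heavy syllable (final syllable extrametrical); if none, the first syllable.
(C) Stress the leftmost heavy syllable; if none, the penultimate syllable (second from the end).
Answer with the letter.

Rule A → syllable 2 ✓.
Rule B → syllable 1 (observed: 2).
Rule C → syllable 4 (observed: 2).

A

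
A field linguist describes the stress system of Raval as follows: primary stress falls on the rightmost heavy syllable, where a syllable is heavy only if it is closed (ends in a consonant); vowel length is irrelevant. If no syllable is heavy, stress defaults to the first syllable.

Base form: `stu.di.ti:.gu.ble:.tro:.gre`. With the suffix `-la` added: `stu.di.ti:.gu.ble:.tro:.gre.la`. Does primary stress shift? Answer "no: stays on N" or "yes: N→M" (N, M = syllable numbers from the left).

no: stays on 1

Base `stu.di.ti:.gu.ble:.tro:.gre` (7 syllables):
  Weights: 1 stu L, 2 di L, 3 ti: L, 4 gu L, 5 ble: L, 6 tro: L, 7 gre L.
  No heavy syllable in the domain; default to the first syllable = syllable 1.
  → primary stress on syllable 1.
Suffixed `stu.di.ti:.gu.ble:.tro:.gre.la` (8 syllables):
  Weights: 1 stu L, 2 di L, 3 ti: L, 4 gu L, 5 ble: L, 6 tro: L, 7 gre L, 8 la L.
  No heavy syllable in the domain; default to the first syllable = syllable 1.
  → primary stress on syllable 1.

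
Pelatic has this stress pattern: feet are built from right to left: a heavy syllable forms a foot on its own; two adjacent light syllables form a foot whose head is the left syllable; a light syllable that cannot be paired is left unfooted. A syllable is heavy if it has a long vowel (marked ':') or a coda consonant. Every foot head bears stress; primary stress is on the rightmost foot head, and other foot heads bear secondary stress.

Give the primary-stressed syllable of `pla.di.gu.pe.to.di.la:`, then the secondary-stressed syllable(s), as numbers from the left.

Weights: 1 pla L, 2 di L, 3 gu L, 4 pe L, 5 to L, 6 di L, 7 la: H.
Parse right to left (heavy = foot alone; LL = one foot; stranded L unfooted): (ˈpla.di) (ˈgu.pe) (ˈto.di) (ˈla:).
Foot heads: 1, 3, 5, 7.
Primary stress on the rightmost head = syllable 7.
Secondary stress on 1, 3, 5: ˌpla.di.ˌgu.pe.ˌto.di.ˈla:.

primary 7, secondary 1, 3, 5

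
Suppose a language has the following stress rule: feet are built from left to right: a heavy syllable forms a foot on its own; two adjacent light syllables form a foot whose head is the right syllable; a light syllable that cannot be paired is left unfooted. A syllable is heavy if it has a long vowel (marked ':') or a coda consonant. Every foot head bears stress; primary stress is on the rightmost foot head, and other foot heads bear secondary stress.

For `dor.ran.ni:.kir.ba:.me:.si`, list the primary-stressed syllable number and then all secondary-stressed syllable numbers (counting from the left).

Weights: 1 dor H, 2 ran H, 3 ni: H, 4 kir H, 5 ba: H, 6 me: H, 7 si L.
Parse left to right (heavy = foot alone; LL = one foot; stranded L unfooted): (ˈdor) (ˈran) (ˈni:) (ˈkir) (ˈba:) (ˈme:) si.
Foot heads: 1, 2, 3, 4, 5, 6.
Primary stress on the rightmost head = syllable 6.
Secondary stress on 1, 2, 3, 4, 5: ˌdor.ˌran.ˌni:.ˌkir.ˌba:.ˈme:.si.

primary 6, secondary 1, 2, 3, 4, 5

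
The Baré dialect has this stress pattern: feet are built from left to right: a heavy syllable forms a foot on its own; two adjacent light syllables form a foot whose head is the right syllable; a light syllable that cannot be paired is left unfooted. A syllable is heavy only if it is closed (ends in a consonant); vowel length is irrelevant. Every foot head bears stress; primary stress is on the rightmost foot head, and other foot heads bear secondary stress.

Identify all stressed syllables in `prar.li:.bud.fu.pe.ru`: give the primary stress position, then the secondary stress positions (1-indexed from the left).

primary 5, secondary 1, 3

Weights: 1 prar H, 2 li: L, 3 bud H, 4 fu L, 5 pe L, 6 ru L.
Parse left to right (heavy = foot alone; LL = one foot; stranded L unfooted): (ˈprar) li: (ˈbud) (fu.ˈpe) ru.
Foot heads: 1, 3, 5.
Primary stress on the rightmost head = syllable 5.
Secondary stress on 1, 3: ˌprar.li:.ˌbud.fu.ˈpe.ru.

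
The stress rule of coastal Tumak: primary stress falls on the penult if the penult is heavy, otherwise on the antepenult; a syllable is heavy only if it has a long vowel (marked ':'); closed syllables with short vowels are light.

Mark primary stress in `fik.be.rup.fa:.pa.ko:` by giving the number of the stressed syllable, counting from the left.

Weights: 4 fa: H, 5 pa L, 6 ko: H.
The penult (syllable 5, pa) is light, so stress falls on the antepenult (syllable 4, fa:).
Primary stress: syllable 4 → fik.be.rup.ˈfa:.pa.ko:.

4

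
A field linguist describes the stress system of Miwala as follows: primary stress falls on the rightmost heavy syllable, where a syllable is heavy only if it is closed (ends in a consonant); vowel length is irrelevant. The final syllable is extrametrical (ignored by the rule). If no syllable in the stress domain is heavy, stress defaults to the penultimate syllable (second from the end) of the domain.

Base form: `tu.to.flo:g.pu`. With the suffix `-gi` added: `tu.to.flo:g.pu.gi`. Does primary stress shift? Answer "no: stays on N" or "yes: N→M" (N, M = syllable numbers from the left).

no: stays on 3

Base `tu.to.flo:g.pu` (4 syllables):
  The final syllable (4, pu) is extrametrical; the stress domain is syllables 1–3.
  Weights: 1 tu L, 2 to L, 3 flo:g H.
  Heavy syllables in the domain: 3. The rightmost is syllable 3 (flo:g).
  → primary stress on syllable 3.
Suffixed `tu.to.flo:g.pu.gi` (5 syllables):
  The final syllable (5, gi) is extrametrical; the stress domain is syllables 1–4.
  Weights: 1 tu L, 2 to L, 3 flo:g H, 4 pu L.
  Heavy syllables in the domain: 3. The rightmost is syllable 3 (flo:g).
  → primary stress on syllable 3.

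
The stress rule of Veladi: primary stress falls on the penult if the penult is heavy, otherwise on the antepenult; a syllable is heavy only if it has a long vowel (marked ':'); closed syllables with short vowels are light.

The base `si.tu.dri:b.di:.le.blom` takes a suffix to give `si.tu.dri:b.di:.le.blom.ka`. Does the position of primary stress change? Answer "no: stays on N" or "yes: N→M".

yes: 4→5

Base `si.tu.dri:b.di:.le.blom` (6 syllables):
  Weights: 4 di: H, 5 le L, 6 blom L.
  The penult (syllable 5, le) is light, so stress falls on the antepenult (syllable 4, di:).
  → primary stress on syllable 4.
Suffixed `si.tu.dri:b.di:.le.blom.ka` (7 syllables):
  Weights: 5 le L, 6 blom L, 7 ka L.
  The penult (syllable 6, blom) is light, so stress falls on the antepenult (syllable 5, le).
  → primary stress on syllable 5.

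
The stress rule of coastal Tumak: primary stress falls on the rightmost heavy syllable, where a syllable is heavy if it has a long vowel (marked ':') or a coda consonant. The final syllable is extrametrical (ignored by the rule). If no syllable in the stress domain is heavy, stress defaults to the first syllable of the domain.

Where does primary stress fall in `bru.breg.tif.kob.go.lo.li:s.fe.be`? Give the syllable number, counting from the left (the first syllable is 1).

7

The final syllable (9, be) is extrametrical; the stress domain is syllables 1–8.
Weights: 1 bru L, 2 breg H, 3 tif H, 4 kob H, 5 go L, 6 lo L, 7 li:s H, 8 fe L.
Heavy syllables in the domain: 2, 3, 4, 7. The rightmost is syllable 7 (li:s).
Primary stress: syllable 7 → bru.breg.tif.kob.go.lo.ˈli:s.fe.be.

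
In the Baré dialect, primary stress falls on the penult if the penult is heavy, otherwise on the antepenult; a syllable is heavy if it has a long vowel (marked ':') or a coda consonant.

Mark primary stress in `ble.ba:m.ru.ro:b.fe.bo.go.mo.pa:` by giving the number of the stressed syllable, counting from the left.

7

Weights: 7 go L, 8 mo L, 9 pa: H.
The penult (syllable 8, mo) is light, so stress falls on the antepenult (syllable 7, go).
Primary stress: syllable 7 → ble.ba:m.ru.ro:b.fe.bo.ˈgo.mo.pa:.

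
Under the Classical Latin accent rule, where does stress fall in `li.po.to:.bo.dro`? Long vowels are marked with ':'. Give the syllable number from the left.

Classical Latin: stress the penult if heavy (long vowel or closed), else the antepenult.
Weights: 3 to: H, 4 bo L, 5 dro L.
The penult (syllable 4, bo) is light, so stress falls on the antepenult (syllable 3, to:).
Stress on syllable 3: li.po.ˈto:.bo.dro.

3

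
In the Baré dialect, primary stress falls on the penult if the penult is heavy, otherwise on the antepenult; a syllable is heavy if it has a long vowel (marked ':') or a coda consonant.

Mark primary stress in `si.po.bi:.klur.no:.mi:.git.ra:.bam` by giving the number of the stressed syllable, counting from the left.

Weights: 7 git H, 8 ra: H, 9 bam H.
The penult (syllable 8, ra:) is heavy, so it takes stress.
Primary stress: syllable 8 → si.po.bi:.klur.no:.mi:.git.ˈra:.bam.

8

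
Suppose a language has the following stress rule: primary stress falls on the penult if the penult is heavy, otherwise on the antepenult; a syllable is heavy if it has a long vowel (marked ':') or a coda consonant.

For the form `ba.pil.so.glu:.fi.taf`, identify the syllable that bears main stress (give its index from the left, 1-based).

Weights: 4 glu: H, 5 fi L, 6 taf H.
The penult (syllable 5, fi) is light, so stress falls on the antepenult (syllable 4, glu:).
Primary stress: syllable 4 → ba.pil.so.ˈglu:.fi.taf.

4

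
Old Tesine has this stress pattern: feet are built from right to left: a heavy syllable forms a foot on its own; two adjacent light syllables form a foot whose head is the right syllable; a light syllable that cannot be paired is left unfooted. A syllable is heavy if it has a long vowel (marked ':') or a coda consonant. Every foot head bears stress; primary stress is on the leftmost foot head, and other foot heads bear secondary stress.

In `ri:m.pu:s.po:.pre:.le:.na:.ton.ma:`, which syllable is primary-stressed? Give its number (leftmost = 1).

Weights: 1 ri:m H, 2 pu:s H, 3 po: H, 4 pre: H, 5 le: H, 6 na: H, 7 ton H, 8 ma: H.
Parse right to left (heavy = foot alone; LL = one foot; stranded L unfooted): (ˈri:m) (ˈpu:s) (ˈpo:) (ˈpre:) (ˈle:) (ˈna:) (ˈton) (ˈma:).
Foot heads: 1, 2, 3, 4, 5, 6, 7, 8.
Primary stress on the leftmost head = syllable 1.
Primary stress: syllable 1 → ˈri:m.pu:s.po:.pre:.le:.na:.ton.ma:.

1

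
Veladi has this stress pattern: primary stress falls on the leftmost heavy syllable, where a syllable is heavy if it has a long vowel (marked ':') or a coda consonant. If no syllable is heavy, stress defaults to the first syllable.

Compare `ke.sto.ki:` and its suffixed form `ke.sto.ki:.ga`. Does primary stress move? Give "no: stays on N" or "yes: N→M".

no: stays on 3

Base `ke.sto.ki:` (3 syllables):
  Weights: 1 ke L, 2 sto L, 3 ki: H.
  Heavy syllables in the domain: 3. The leftmost is syllable 3 (ki:).
  → primary stress on syllable 3.
Suffixed `ke.sto.ki:.ga` (4 syllables):
  Weights: 1 ke L, 2 sto L, 3 ki: H, 4 ga L.
  Heavy syllables in the domain: 3. The leftmost is syllable 3 (ki:).
  → primary stress on syllable 3.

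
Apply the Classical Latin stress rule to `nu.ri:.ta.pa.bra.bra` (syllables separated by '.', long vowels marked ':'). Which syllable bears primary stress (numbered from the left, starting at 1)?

Classical Latin: stress the penult if heavy (long vowel or closed), else the antepenult.
Weights: 4 pa L, 5 bra L, 6 bra L.
The penult (syllable 5, bra) is light, so stress falls on the antepenult (syllable 4, pa).
Stress on syllable 4: nu.ri:.ta.ˈpa.bra.bra.

4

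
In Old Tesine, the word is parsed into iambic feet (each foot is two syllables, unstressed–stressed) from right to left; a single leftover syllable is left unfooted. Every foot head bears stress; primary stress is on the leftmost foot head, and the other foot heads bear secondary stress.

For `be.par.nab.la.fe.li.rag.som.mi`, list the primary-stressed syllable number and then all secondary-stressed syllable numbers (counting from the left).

primary 3, secondary 5, 7, 9

Parse right to left into iambic (σˈσ) feet: be (par.ˈnab) (la.ˈfe) (li.ˈrag) (som.ˈmi). Syllable 1 is left unfooted.
Foot heads (stressed positions): 3, 5, 7, 9.
End Rule Leftmost: primary stress on the leftmost head = syllable 3.
Secondary stress on 5, 7, 9: be.par.ˈnab.la.ˌfe.li.ˌrag.som.ˌmi.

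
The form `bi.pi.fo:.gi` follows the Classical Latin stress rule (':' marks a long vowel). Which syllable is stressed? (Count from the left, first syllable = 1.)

Classical Latin: stress the penult if heavy (long vowel or closed), else the antepenult.
Weights: 2 pi L, 3 fo: H, 4 gi L.
The penult (syllable 3, fo:) is heavy, so it takes stress.
Stress on syllable 3: bi.pi.ˈfo:.gi.

3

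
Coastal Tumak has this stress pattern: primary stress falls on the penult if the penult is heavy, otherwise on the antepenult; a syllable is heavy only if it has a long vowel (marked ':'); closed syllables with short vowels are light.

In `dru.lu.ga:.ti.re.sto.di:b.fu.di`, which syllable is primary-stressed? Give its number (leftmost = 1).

Weights: 7 di:b H, 8 fu L, 9 di L.
The penult (syllable 8, fu) is light, so stress falls on the antepenult (syllable 7, di:b).
Primary stress: syllable 7 → dru.lu.ga:.ti.re.sto.ˈdi:b.fu.di.

7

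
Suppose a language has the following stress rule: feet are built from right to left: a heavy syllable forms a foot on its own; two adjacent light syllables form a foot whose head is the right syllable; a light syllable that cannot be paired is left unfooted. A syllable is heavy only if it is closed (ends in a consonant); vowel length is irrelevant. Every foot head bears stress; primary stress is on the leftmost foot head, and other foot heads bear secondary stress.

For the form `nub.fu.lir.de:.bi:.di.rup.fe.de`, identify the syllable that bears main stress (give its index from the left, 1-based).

1

Weights: 1 nub H, 2 fu L, 3 lir H, 4 de: L, 5 bi: L, 6 di L, 7 rup H, 8 fe L, 9 de L.
Parse right to left (heavy = foot alone; LL = one foot; stranded L unfooted): (ˈnub) fu (ˈlir) de: (bi:.ˈdi) (ˈrup) (fe.ˈde).
Foot heads: 1, 3, 6, 7, 9.
Primary stress on the leftmost head = syllable 1.
Primary stress: syllable 1 → ˈnub.fu.lir.de:.bi:.di.rup.fe.de.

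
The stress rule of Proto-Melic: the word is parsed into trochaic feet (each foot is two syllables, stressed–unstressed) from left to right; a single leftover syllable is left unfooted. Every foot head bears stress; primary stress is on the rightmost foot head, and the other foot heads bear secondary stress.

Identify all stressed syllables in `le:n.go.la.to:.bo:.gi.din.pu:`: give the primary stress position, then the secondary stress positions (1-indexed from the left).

primary 7, secondary 1, 3, 5

Parse left to right into trochaic (ˈσσ) feet: (ˈle:n.go) (ˈla.to:) (ˈbo:.gi) (ˈdin.pu:).
Foot heads (stressed positions): 1, 3, 5, 7.
End Rule Rightmost: primary stress on the rightmost head = syllable 7.
Secondary stress on 1, 3, 5: ˌle:n.go.ˌla.to:.ˌbo:.gi.ˈdin.pu:.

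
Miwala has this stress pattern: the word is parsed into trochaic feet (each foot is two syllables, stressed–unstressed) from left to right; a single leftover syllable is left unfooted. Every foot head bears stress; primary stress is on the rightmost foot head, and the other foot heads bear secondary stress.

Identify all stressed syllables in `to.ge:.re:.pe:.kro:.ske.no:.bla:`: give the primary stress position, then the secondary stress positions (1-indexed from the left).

primary 7, secondary 1, 3, 5

Parse left to right into trochaic (ˈσσ) feet: (ˈto.ge:) (ˈre:.pe:) (ˈkro:.ske) (ˈno:.bla:).
Foot heads (stressed positions): 1, 3, 5, 7.
End Rule Rightmost: primary stress on the rightmost head = syllable 7.
Secondary stress on 1, 3, 5: ˌto.ge:.ˌre:.pe:.ˌkro:.ske.ˈno:.bla:.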